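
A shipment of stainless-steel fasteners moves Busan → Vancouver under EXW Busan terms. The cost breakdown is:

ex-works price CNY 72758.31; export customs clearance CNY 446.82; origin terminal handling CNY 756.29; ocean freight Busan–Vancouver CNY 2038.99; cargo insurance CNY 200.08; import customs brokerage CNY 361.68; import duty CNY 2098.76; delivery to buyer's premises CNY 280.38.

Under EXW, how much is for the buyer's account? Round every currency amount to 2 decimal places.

EXW: the seller makes goods available at their premises; the buyer bears all onward costs.
Seller's account: goods 72758.31 = 72758.31
Buyer's account: export clearance 446.82 + origin terminal 756.29 + freight 2038.99 + insurance 200.08 + brokerage 361.68 + duty 2098.76 + delivery 280.38 = 6183.00

Buyer's account: CNY 6183.00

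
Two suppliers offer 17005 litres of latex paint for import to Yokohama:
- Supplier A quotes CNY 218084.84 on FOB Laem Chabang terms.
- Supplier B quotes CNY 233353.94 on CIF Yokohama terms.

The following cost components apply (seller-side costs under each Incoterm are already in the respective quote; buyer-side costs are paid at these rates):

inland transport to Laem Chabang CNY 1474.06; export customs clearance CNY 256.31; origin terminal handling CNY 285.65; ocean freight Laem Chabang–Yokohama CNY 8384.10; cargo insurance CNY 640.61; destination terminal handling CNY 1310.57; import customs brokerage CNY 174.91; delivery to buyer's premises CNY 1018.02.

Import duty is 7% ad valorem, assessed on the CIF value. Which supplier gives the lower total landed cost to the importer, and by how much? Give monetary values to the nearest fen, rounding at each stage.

Supplier A is cheaper by CNY 6681.50

Supplier A (FOB):
CIF value = FOB price + freight + insurance = 218084.84 + 8384.10 + 640.61 = 227109.55
Import duty = 227109.55 × 7% = 15897.67
Buyer bears (A): 8384.10 + 640.61 + 1310.57 + 174.91 + 1018.02 = 11528.21
Landed cost (A) = invoice 218084.84 + 11528.21 + duty 15897.67 = 245510.72
Supplier B (CIF):
The CIF price already equals the CIF value: 233353.94
Import duty = 233353.94 × 7% = 16334.78
Buyer bears (B): 1310.57 + 174.91 + 1018.02 = 2503.50
Landed cost (B) = invoice 233353.94 + 2503.50 + duty 16334.78 = 252192.22
Difference = |245510.72 − 252192.22| = 6681.50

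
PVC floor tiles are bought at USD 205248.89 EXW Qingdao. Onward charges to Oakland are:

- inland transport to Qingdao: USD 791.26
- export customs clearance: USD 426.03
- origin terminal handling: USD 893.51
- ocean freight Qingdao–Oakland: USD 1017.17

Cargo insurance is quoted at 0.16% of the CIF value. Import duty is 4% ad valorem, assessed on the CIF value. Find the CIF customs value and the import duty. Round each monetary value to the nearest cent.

Let C be the CIF value. C = EXW price + pre-shipment costs + freight + 0.16% × C
C − 0.16% × C = 205248.89 + 791.26 + 426.03 + 893.51 + 1017.17
0.9984 × C = 208376.86
C = 208376.86 / 0.9984 = 208710.80
Insurance premium = 0.16% × 208710.80 = 333.94
Import duty = 208710.80 × 4% = 8348.43

CIF value: USD 208710.80; import duty: USD 8348.43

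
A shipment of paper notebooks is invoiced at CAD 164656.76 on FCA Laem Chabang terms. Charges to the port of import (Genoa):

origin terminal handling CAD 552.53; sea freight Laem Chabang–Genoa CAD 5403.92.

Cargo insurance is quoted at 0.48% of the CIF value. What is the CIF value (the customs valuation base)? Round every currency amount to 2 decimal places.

CIF value: CAD 171436.10

Let C be the CIF value. C = FCA price + pre-shipment costs + freight + 0.48% × C
C − 0.48% × C = 164656.76 + 552.53 + 5403.92
0.9952 × C = 170613.21
C = 170613.21 / 0.9952 = 171436.10
Insurance premium = 0.48% × 171436.10 = 822.89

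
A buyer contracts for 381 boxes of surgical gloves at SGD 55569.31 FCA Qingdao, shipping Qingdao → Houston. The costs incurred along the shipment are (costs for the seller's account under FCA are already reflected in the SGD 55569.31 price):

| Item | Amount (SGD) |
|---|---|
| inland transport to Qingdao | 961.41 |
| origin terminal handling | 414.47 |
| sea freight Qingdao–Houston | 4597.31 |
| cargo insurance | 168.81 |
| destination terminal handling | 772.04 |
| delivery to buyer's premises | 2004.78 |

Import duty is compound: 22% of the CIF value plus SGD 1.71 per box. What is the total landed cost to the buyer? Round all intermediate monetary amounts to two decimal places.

FCA: the seller delivers export-cleared goods to the carrier; the buyer bears costs from that point.
Already in the invoice (seller's account under FCA): inland to port — exclude.
CIF value = FCA price + origin terminal + freight + insurance = 55569.31 + 414.47 + 4597.31 + 168.81 = 60749.90
Ad valorem component: 60749.90 × 22% = 13364.98
Specific component: 381 × 1.71 = 651.51
Import duty = 13364.98 + 651.51 = 14016.49
Buyer bears: origin terminal 414.47 + freight 4597.31 + insurance 168.81 + destination terminal 772.04 + delivery 2004.78 + duty 14016.49 = 21973.90
Landed cost = invoice 55569.31 + 21973.90 = 77543.21

Total landed cost: SGD 77543.21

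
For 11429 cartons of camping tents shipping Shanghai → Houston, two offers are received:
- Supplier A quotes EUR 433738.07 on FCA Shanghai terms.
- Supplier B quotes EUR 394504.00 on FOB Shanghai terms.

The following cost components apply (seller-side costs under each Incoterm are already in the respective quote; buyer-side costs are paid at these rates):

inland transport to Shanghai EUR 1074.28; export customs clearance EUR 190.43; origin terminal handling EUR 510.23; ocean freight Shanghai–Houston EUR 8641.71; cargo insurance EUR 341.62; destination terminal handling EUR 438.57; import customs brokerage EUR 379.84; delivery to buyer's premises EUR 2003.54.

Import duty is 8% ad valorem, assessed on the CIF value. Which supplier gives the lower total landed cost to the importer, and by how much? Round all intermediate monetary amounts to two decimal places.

Supplier B is cheaper by EUR 42923.84

Supplier A (FCA):
CIF value = FCA price + origin terminal + freight + insurance = 433738.07 + 510.23 + 8641.71 + 341.62 = 443231.63
Import duty = 443231.63 × 8% = 35458.53
Buyer bears (A): 510.23 + 8641.71 + 341.62 + 438.57 + 379.84 + 2003.54 = 12315.51
Landed cost (A) = invoice 433738.07 + 12315.51 + duty 35458.53 = 481512.11
Supplier B (FOB):
CIF value = FOB price + freight + insurance = 394504.00 + 8641.71 + 341.62 = 403487.33
Import duty = 403487.33 × 8% = 32278.99
Buyer bears (B): 8641.71 + 341.62 + 438.57 + 379.84 + 2003.54 = 11805.28
Landed cost (B) = invoice 394504.00 + 11805.28 + duty 32278.99 = 438588.27
Difference = |481512.11 − 438588.27| = 42923.84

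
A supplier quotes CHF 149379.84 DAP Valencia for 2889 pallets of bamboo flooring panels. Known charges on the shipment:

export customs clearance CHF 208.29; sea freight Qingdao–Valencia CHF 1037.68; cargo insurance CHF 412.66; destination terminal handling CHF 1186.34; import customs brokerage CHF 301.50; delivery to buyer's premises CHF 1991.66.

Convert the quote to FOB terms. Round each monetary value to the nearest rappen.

Not relevant to the conversion: export clearance — on the seller under both DAP and FOB; already in the DAP price and stays in the FOB price. brokerage — on the buyer under both terms; not part of either seller's price.
From DAP to FOB, the seller no longer bears: freight, insurance, destination terminal, delivery.
FOB price = 149379.84 − 1037.68 − 412.66 − 1186.34 − 1991.66 = 144751.50

FOB price: CHF 144751.50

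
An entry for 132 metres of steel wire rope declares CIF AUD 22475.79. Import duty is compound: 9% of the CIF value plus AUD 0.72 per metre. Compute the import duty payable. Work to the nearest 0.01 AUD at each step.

Import duty: AUD 2117.86

Ad valorem component: 22475.79 × 9% = 2022.82
Specific component: 132 × 0.72 = 95.04
Import duty = 2022.82 + 95.04 = 2117.86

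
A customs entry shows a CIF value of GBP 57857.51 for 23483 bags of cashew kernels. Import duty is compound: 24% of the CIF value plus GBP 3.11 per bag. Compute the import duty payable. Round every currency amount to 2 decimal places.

Import duty: GBP 86917.93

Ad valorem component: 57857.51 × 24% = 13885.80
Specific component: 23483 × 3.11 = 73032.13
Import duty = 13885.80 + 73032.13 = 86917.93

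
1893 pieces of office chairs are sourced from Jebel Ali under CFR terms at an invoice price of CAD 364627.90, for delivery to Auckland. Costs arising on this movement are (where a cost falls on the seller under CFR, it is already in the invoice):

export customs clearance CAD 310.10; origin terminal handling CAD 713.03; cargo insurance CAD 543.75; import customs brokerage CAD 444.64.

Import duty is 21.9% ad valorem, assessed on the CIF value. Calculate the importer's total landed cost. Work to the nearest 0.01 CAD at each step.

CFR: the seller pays costs through ocean freight to the destination port, but not insurance.
Already in the invoice (seller's account under CFR): export clearance, origin terminal — exclude.
CIF value = CFR price + insurance = 364627.90 + 543.75 = 365171.65
Import duty = 365171.65 × 21.9% = 79972.59
Buyer bears: insurance 543.75 + brokerage 444.64 + duty 79972.59 = 80960.98
Landed cost = invoice 364627.90 + 80960.98 = 445588.88

Total landed cost: CAD 445588.88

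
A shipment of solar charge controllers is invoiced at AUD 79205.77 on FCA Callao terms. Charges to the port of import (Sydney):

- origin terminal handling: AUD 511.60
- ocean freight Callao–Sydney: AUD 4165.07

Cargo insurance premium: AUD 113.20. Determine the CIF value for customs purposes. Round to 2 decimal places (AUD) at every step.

CIF = FCA price + pre-shipment costs + freight + insurance
CIF = 79205.77 + 511.60 + 4165.07 + 113.20 = 83995.64

CIF value: AUD 83995.64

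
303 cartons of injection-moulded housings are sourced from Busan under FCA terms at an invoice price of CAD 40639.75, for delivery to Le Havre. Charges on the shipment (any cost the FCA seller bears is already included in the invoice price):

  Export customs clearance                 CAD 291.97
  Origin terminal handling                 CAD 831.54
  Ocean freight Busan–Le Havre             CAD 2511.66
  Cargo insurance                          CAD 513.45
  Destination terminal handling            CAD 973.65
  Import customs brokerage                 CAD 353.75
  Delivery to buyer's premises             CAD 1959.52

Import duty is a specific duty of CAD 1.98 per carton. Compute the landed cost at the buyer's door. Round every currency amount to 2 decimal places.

FCA: the seller delivers export-cleared goods to the carrier; the buyer bears costs from that point.
Already in the invoice (seller's account under FCA): export clearance — exclude.
CIF value = FCA price + origin terminal + freight + insurance = 40639.75 + 831.54 + 2511.66 + 513.45 = 44496.40
Import duty = 303 × 1.98 = 599.94
Buyer bears: origin terminal 831.54 + freight 2511.66 + insurance 513.45 + destination terminal 973.65 + brokerage 353.75 + delivery 1959.52 + duty 599.94 = 7743.51
Landed cost = invoice 40639.75 + 7743.51 = 48383.26

Total landed cost: CAD 48383.26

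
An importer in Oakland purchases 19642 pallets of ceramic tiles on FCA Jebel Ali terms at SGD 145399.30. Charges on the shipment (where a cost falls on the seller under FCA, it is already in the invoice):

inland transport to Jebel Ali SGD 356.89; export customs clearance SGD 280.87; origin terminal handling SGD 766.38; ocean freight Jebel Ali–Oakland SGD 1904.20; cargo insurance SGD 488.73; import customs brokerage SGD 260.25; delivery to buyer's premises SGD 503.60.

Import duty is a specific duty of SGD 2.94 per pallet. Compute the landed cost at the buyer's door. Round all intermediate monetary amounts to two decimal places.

FCA: the seller delivers export-cleared goods to the carrier; the buyer bears costs from that point.
Already in the invoice (seller's account under FCA): inland to port, export clearance — exclude.
CIF value = FCA price + origin terminal + freight + insurance = 145399.30 + 766.38 + 1904.20 + 488.73 = 148558.61
Import duty = 19642 × 2.94 = 57747.48
Buyer bears: origin terminal 766.38 + freight 1904.20 + insurance 488.73 + brokerage 260.25 + delivery 503.60 + duty 57747.48 = 61670.64
Landed cost = invoice 145399.30 + 61670.64 = 207069.94

Total landed cost: SGD 207069.94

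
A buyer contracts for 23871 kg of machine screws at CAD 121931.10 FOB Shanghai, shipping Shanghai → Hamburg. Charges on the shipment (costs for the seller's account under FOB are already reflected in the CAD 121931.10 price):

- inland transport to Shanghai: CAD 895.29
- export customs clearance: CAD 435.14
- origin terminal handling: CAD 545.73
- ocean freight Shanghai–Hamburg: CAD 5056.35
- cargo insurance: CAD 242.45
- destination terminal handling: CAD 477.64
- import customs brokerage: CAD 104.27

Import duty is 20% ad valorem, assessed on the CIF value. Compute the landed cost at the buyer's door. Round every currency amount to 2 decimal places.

Total landed cost: CAD 153257.79

FOB: the seller bears costs until goods are on board at the origin port; the buyer bears freight, insurance and all costs thereafter.
Already in the invoice (seller's account under FOB): inland to port, export clearance, origin terminal — exclude.
CIF value = FOB price + freight + insurance = 121931.10 + 5056.35 + 242.45 = 127229.90
Import duty = 127229.90 × 20% = 25445.98
Buyer bears: freight 5056.35 + insurance 242.45 + destination terminal 477.64 + brokerage 104.27 + duty 25445.98 = 31326.69
Landed cost = invoice 121931.10 + 31326.69 = 153257.79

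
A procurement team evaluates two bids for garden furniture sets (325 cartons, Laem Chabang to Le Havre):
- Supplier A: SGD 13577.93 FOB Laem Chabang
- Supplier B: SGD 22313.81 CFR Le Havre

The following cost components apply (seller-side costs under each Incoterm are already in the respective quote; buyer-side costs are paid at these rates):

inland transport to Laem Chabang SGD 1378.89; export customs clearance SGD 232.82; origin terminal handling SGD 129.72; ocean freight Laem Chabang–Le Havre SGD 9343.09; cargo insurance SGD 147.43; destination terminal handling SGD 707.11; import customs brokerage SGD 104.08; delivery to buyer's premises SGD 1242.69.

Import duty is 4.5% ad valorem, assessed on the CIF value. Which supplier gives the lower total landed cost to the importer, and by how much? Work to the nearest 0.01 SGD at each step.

Supplier B is cheaper by SGD 634.53

Supplier A (FOB):
CIF value = FOB price + freight + insurance = 13577.93 + 9343.09 + 147.43 = 23068.45
Import duty = 23068.45 × 4.5% = 1038.08
Buyer bears (A): 9343.09 + 147.43 + 707.11 + 104.08 + 1242.69 = 11544.40
Landed cost (A) = invoice 13577.93 + 11544.40 + duty 1038.08 = 26160.41
Supplier B (CFR):
CIF value = CFR price + insurance = 22313.81 + 147.43 = 22461.24
Import duty = 22461.24 × 4.5% = 1010.76
Buyer bears (B): 147.43 + 707.11 + 104.08 + 1242.69 = 2201.31
Landed cost (B) = invoice 22313.81 + 2201.31 + duty 1010.76 = 25525.88
Difference = |26160.41 − 25525.88| = 634.53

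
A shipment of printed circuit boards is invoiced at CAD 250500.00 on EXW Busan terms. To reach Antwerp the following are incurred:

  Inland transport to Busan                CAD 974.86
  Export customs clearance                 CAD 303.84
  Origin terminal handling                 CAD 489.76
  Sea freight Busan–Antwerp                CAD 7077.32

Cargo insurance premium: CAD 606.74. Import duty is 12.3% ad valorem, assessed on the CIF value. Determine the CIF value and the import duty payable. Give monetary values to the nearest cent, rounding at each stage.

CIF value: CAD 259952.52; import duty: CAD 31974.16

CIF = EXW price + pre-shipment costs + freight + insurance
CIF = 250500.00 + 974.86 + 303.84 + 489.76 + 7077.32 + 606.74 = 259952.52
Import duty = 259952.52 × 12.3% = 31974.16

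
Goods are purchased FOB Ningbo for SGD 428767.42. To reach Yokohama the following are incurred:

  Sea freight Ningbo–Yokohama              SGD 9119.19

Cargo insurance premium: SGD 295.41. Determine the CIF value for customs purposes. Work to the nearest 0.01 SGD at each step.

CIF value: SGD 438182.02

CIF = FOB price + freight + insurance
CIF = 428767.42 + 9119.19 + 295.41 = 438182.02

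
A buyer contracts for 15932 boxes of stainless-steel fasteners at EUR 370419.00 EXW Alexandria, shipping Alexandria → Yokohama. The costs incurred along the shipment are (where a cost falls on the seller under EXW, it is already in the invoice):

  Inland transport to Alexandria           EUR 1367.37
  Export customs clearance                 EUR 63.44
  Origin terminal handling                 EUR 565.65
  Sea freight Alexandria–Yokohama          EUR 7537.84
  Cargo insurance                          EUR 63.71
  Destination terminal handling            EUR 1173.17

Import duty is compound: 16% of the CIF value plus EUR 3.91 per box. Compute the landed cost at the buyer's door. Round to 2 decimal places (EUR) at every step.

Total landed cost: EUR 504287.02

EXW: the seller makes goods available at their premises; the buyer bears all onward costs.
CIF value = EXW price + inland to port + export clearance + origin terminal + freight + insurance = 370419.00 + 1367.37 + 63.44 + 565.65 + 7537.84 + 63.71 = 380017.01
Ad valorem component: 380017.01 × 16% = 60802.72
Specific component: 15932 × 3.91 = 62294.12
Import duty = 60802.72 + 62294.12 = 123096.84
Buyer bears: inland to port 1367.37 + export clearance 63.44 + origin terminal 565.65 + freight 7537.84 + insurance 63.71 + destination terminal 1173.17 + duty 123096.84 = 133868.02
Landed cost = invoice 370419.00 + 133868.02 = 504287.02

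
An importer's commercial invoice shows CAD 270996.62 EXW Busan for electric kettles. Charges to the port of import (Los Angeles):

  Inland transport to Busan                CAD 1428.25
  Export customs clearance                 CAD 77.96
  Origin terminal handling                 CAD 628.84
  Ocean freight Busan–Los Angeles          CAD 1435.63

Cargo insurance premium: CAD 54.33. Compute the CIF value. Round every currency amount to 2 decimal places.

CIF value: CAD 274621.63

CIF = EXW price + pre-shipment costs + freight + insurance
CIF = 270996.62 + 1428.25 + 77.96 + 628.84 + 1435.63 + 54.33 = 274621.63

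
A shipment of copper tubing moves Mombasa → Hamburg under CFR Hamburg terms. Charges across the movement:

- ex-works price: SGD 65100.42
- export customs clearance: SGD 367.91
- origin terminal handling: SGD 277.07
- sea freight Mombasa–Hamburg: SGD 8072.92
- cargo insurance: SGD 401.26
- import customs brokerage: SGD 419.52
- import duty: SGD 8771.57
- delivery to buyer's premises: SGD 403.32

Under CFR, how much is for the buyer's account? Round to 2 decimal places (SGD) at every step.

CFR: the seller pays costs through ocean freight to the destination port, but not insurance.
Seller's account: goods 65100.42 + export clearance 367.91 + origin terminal 277.07 + freight 8072.92 = 73818.32
Buyer's account: insurance 401.26 + brokerage 419.52 + duty 8771.57 + delivery 403.32 = 9995.67

Buyer's account: SGD 9995.67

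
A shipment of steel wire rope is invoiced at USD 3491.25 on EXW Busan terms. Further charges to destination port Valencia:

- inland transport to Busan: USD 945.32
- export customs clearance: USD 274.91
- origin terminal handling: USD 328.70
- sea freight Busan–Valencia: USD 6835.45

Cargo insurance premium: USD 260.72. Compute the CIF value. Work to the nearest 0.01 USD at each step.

CIF value: USD 12136.35

CIF = EXW price + pre-shipment costs + freight + insurance
CIF = 3491.25 + 945.32 + 274.91 + 328.70 + 6835.45 + 260.72 = 12136.35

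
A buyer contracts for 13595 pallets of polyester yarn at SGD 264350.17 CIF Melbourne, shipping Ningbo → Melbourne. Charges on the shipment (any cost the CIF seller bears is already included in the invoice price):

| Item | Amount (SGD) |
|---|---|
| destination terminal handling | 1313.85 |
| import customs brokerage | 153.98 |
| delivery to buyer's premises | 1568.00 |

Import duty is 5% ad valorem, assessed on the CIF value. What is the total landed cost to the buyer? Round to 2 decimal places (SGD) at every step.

Total landed cost: SGD 280603.51

CIF: the seller pays costs through ocean freight and marine insurance to the destination port.
The CIF price already equals the CIF value: 264350.17
Import duty = 264350.17 × 5% = 13217.51
Buyer bears: destination terminal 1313.85 + brokerage 153.98 + delivery 1568.00 + duty 13217.51 = 16253.34
Landed cost = invoice 264350.17 + 16253.34 = 280603.51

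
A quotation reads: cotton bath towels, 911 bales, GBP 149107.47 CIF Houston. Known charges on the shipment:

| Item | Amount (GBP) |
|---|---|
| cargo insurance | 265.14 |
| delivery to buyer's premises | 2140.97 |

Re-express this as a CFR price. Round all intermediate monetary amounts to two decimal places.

Not relevant to the conversion: delivery — on the buyer under both terms; not part of either seller's price.
From CIF to CFR, the seller no longer bears: insurance.
CFR price = 149107.47 − 265.14 = 148842.33

CFR price: GBP 148842.33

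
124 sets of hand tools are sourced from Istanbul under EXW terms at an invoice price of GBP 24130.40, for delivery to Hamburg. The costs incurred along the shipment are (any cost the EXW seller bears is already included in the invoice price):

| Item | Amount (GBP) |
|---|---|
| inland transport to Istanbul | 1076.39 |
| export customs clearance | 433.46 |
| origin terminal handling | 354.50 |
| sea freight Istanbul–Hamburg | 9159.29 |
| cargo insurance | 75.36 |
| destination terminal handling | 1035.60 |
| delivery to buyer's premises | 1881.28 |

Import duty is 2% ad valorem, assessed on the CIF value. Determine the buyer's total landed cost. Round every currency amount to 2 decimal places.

Total landed cost: GBP 38850.87

EXW: the seller makes goods available at their premises; the buyer bears all onward costs.
CIF value = EXW price + inland to port + export clearance + origin terminal + freight + insurance = 24130.40 + 1076.39 + 433.46 + 354.50 + 9159.29 + 75.36 = 35229.40
Import duty = 35229.40 × 2% = 704.59
Buyer bears: inland to port 1076.39 + export clearance 433.46 + origin terminal 354.50 + freight 9159.29 + insurance 75.36 + destination terminal 1035.60 + delivery 1881.28 + duty 704.59 = 14720.47
Landed cost = invoice 24130.40 + 14720.47 = 38850.87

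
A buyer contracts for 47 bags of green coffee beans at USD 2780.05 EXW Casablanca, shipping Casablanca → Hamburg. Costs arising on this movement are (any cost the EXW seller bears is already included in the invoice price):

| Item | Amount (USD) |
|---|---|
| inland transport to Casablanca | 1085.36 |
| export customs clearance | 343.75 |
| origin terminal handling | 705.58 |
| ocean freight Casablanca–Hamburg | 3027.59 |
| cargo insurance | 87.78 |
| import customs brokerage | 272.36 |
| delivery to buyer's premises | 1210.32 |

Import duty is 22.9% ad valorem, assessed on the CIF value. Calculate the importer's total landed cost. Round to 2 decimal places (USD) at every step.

EXW: the seller makes goods available at their premises; the buyer bears all onward costs.
CIF value = EXW price + inland to port + export clearance + origin terminal + freight + insurance = 2780.05 + 1085.36 + 343.75 + 705.58 + 3027.59 + 87.78 = 8030.11
Import duty = 8030.11 × 22.9% = 1838.90
Buyer bears: inland to port 1085.36 + export clearance 343.75 + origin terminal 705.58 + freight 3027.59 + insurance 87.78 + brokerage 272.36 + delivery 1210.32 + duty 1838.90 = 8571.64
Landed cost = invoice 2780.05 + 8571.64 = 11351.69

Total landed cost: USD 11351.69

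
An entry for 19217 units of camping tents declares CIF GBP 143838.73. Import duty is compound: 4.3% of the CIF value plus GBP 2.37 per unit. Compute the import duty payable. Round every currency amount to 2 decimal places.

Ad valorem component: 143838.73 × 4.3% = 6185.07
Specific component: 19217 × 2.37 = 45544.29
Import duty = 6185.07 + 45544.29 = 51729.36

Import duty: GBP 51729.36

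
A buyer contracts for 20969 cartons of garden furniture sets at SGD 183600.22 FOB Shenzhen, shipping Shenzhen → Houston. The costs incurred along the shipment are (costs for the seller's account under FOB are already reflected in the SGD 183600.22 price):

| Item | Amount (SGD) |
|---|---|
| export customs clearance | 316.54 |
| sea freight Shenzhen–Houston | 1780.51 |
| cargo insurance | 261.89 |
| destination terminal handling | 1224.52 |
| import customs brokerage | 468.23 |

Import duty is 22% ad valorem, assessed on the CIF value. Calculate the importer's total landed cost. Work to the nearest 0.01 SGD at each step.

Total landed cost: SGD 228176.75

FOB: the seller bears costs until goods are on board at the origin port; the buyer bears freight, insurance and all costs thereafter.
Already in the invoice (seller's account under FOB): export clearance — exclude.
CIF value = FOB price + freight + insurance = 183600.22 + 1780.51 + 261.89 = 185642.62
Import duty = 185642.62 × 22% = 40841.38
Buyer bears: freight 1780.51 + insurance 261.89 + destination terminal 1224.52 + brokerage 468.23 + duty 40841.38 = 44576.53
Landed cost = invoice 183600.22 + 44576.53 = 228176.75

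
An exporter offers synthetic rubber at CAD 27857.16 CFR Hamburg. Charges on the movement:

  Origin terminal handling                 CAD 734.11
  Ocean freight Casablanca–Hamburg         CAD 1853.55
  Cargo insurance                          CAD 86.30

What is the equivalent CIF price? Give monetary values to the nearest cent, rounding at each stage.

CIF price: CAD 27943.46

Not relevant to the conversion: freight, origin terminal — on the seller under both CFR and CIF; already in the CFR price and stays in the CIF price.
From CFR to CIF, the seller additionally bears: insurance.
CIF price = 27857.16 + 86.30 = 27943.46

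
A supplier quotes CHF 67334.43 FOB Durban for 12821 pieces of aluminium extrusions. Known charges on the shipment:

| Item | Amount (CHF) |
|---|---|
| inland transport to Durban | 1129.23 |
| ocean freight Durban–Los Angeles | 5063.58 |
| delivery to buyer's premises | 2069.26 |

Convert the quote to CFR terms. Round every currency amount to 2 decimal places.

Not relevant to the conversion: inland to port — on the seller under both FOB and CFR; already in the FOB price and stays in the CFR price. delivery — on the buyer under both terms; not part of either seller's price.
From FOB to CFR, the seller additionally bears: freight.
CFR price = 67334.43 + 5063.58 = 72398.01

CFR price: CHF 72398.01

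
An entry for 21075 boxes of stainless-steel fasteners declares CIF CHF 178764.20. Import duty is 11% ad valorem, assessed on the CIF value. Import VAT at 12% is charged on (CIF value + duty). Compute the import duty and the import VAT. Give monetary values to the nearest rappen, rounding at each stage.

Import duty = 178764.20 × 11% = 19664.06
VAT base = CIF + duty = 178764.20 + 19664.06 = 198428.26
Import VAT = 198428.26 × 12% = 23811.39

Import duty: CHF 19664.06; import VAT: CHF 23811.39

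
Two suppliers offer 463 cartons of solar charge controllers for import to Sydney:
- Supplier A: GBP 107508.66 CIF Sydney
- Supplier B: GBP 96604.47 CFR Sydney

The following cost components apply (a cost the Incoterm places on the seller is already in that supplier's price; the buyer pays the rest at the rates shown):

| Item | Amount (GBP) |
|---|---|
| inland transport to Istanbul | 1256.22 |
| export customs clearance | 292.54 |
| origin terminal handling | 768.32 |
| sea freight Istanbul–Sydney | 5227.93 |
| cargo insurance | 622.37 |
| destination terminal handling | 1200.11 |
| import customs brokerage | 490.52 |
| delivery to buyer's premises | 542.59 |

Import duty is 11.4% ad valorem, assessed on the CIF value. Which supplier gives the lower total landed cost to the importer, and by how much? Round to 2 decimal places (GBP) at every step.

Supplier A (CIF):
The CIF price already equals the CIF value: 107508.66
Import duty = 107508.66 × 11.4% = 12255.99
Buyer bears (A): 1200.11 + 490.52 + 542.59 = 2233.22
Landed cost (A) = invoice 107508.66 + 2233.22 + duty 12255.99 = 121997.87
Supplier B (CFR):
CIF value = CFR price + insurance = 96604.47 + 622.37 = 97226.84
Import duty = 97226.84 × 11.4% = 11083.86
Buyer bears (B): 622.37 + 1200.11 + 490.52 + 542.59 = 2855.59
Landed cost (B) = invoice 96604.47 + 2855.59 + duty 11083.86 = 110543.92
Difference = |121997.87 − 110543.92| = 11453.95

Supplier B is cheaper by GBP 11453.95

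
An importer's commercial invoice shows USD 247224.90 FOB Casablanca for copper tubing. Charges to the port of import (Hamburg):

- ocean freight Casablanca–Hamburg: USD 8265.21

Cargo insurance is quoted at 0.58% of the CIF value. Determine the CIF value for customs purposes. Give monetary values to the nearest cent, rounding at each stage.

Let C be the CIF value. C = FOB price + freight + 0.58% × C
C − 0.58% × C = 247224.90 + 8265.21
0.9942 × C = 255490.11
C = 255490.11 / 0.9942 = 256980.60
Insurance premium = 0.58% × 256980.60 = 1490.49

CIF value: USD 256980.60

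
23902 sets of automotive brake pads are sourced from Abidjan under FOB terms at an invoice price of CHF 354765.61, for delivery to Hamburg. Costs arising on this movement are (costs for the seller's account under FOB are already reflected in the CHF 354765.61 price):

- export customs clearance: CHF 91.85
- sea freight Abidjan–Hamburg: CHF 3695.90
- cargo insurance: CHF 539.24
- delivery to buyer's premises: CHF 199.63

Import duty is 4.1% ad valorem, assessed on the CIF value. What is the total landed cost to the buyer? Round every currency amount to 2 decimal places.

FOB: the seller bears costs until goods are on board at the origin port; the buyer bears freight, insurance and all costs thereafter.
Already in the invoice (seller's account under FOB): export clearance — exclude.
CIF value = FOB price + freight + insurance = 354765.61 + 3695.90 + 539.24 = 359000.75
Import duty = 359000.75 × 4.1% = 14719.03
Buyer bears: freight 3695.90 + insurance 539.24 + delivery 199.63 + duty 14719.03 = 19153.80
Landed cost = invoice 354765.61 + 19153.80 = 373919.41

Total landed cost: CHF 373919.41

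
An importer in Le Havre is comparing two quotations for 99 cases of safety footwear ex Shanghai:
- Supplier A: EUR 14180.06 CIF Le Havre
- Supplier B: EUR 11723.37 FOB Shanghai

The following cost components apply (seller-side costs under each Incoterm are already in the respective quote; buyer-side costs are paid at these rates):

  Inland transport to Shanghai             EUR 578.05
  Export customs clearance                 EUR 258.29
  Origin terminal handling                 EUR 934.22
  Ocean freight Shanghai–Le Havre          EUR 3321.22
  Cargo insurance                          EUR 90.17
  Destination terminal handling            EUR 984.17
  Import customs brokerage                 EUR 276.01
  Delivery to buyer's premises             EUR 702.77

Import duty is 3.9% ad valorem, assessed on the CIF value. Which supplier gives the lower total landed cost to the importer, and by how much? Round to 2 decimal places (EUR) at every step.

Supplier A (CIF):
The CIF price already equals the CIF value: 14180.06
Import duty = 14180.06 × 3.9% = 553.02
Buyer bears (A): 984.17 + 276.01 + 702.77 = 1962.95
Landed cost (A) = invoice 14180.06 + 1962.95 + duty 553.02 = 16696.03
Supplier B (FOB):
CIF value = FOB price + freight + insurance = 11723.37 + 3321.22 + 90.17 = 15134.76
Import duty = 15134.76 × 3.9% = 590.26
Buyer bears (B): 3321.22 + 90.17 + 984.17 + 276.01 + 702.77 = 5374.34
Landed cost (B) = invoice 11723.37 + 5374.34 + duty 590.26 = 17687.97
Difference = |16696.03 − 17687.97| = 991.94

Supplier A is cheaper by EUR 991.94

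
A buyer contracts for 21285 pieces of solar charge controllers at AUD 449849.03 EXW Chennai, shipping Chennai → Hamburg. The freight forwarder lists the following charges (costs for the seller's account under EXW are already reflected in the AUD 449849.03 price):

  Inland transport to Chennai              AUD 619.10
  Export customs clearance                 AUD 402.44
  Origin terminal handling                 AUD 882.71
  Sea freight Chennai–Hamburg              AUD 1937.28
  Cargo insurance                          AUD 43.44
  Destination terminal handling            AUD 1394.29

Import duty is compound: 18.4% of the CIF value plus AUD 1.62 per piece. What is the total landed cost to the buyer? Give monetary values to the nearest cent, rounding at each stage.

Total landed cost: AUD 573097.05

EXW: the seller makes goods available at their premises; the buyer bears all onward costs.
CIF value = EXW price + inland to port + export clearance + origin terminal + freight + insurance = 449849.03 + 619.10 + 402.44 + 882.71 + 1937.28 + 43.44 = 453734.00
Ad valorem component: 453734.00 × 18.4% = 83487.06
Specific component: 21285 × 1.62 = 34481.70
Import duty = 83487.06 + 34481.70 = 117968.76
Buyer bears: inland to port 619.10 + export clearance 402.44 + origin terminal 882.71 + freight 1937.28 + insurance 43.44 + destination terminal 1394.29 + duty 117968.76 = 123248.02
Landed cost = invoice 449849.03 + 123248.02 = 573097.05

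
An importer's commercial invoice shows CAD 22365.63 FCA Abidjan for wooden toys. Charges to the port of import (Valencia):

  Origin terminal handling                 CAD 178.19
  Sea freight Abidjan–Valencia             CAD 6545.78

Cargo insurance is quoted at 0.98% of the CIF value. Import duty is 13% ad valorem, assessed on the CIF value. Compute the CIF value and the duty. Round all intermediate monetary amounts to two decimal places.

Let C be the CIF value. C = FCA price + pre-shipment costs + freight + 0.98% × C
C − 0.98% × C = 22365.63 + 178.19 + 6545.78
0.9902 × C = 29089.60
C = 29089.60 / 0.9902 = 29377.50
Insurance premium = 0.98% × 29377.50 = 287.90
Import duty = 29377.50 × 13% = 3819.08

CIF value: CAD 29377.50; import duty: CAD 3819.08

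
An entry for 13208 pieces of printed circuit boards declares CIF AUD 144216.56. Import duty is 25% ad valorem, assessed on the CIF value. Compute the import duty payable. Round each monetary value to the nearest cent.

Import duty: AUD 36054.14

Import duty = 144216.56 × 25% = 36054.14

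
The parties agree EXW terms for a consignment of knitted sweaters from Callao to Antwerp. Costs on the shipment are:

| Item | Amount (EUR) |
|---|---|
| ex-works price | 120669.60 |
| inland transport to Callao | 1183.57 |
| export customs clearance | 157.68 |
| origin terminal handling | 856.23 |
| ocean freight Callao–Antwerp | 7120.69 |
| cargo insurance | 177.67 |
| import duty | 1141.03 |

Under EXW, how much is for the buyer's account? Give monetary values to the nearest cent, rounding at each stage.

Buyer's account: EUR 10636.87

EXW: the seller makes goods available at their premises; the buyer bears all onward costs.
Seller's account: goods 120669.60 = 120669.60
Buyer's account: inland to port 1183.57 + export clearance 157.68 + origin terminal 856.23 + freight 7120.69 + insurance 177.67 + duty 1141.03 = 10636.87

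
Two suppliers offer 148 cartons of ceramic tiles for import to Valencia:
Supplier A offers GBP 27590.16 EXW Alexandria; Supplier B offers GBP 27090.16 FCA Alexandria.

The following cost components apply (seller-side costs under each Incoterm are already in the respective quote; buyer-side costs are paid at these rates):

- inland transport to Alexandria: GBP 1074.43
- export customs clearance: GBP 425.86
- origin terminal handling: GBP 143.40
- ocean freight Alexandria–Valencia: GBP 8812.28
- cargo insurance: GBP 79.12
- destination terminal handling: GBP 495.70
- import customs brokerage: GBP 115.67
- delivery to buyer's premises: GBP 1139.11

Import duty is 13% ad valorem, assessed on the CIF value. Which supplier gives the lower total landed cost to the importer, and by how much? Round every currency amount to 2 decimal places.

Supplier A (EXW):
CIF value = EXW price + inland to port + export clearance + origin terminal + freight + insurance = 27590.16 + 1074.43 + 425.86 + 143.40 + 8812.28 + 79.12 = 38125.25
Import duty = 38125.25 × 13% = 4956.28
Buyer bears (A): 1074.43 + 425.86 + 143.40 + 8812.28 + 79.12 + 495.70 + 115.67 + 1139.11 = 12285.57
Landed cost (A) = invoice 27590.16 + 12285.57 + duty 4956.28 = 44832.01
Supplier B (FCA):
CIF value = FCA price + origin terminal + freight + insurance = 27090.16 + 143.40 + 8812.28 + 79.12 = 36124.96
Import duty = 36124.96 × 13% = 4696.24
Buyer bears (B): 143.40 + 8812.28 + 79.12 + 495.70 + 115.67 + 1139.11 = 10785.28
Landed cost (B) = invoice 27090.16 + 10785.28 + duty 4696.24 = 42571.68
Difference = |44832.01 − 42571.68| = 2260.33

Supplier B is cheaper by GBP 2260.33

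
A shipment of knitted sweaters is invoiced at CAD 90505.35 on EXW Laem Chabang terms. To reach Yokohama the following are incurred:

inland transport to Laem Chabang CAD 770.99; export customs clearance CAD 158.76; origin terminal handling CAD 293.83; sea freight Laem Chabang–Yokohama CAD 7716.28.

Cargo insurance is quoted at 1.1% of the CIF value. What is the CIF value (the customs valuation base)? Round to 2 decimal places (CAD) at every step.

CIF value: CAD 100551.27

Let C be the CIF value. C = EXW price + pre-shipment costs + freight + 1.1% × C
C − 1.1% × C = 90505.35 + 770.99 + 158.76 + 293.83 + 7716.28
0.989 × C = 99445.21
C = 99445.21 / 0.989 = 100551.27
Insurance premium = 1.1% × 100551.27 = 1106.06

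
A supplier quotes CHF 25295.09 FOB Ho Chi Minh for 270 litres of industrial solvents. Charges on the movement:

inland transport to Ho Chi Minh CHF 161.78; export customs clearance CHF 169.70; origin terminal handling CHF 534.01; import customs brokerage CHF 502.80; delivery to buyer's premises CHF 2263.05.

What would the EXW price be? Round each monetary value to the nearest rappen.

Not relevant to the conversion: delivery, brokerage — on the buyer under both terms; not part of either seller's price.
From FOB to EXW, the seller no longer bears: inland to port, export clearance, origin terminal.
EXW price = 25295.09 − 161.78 − 169.70 − 534.01 = 24429.60

EXW price: CHF 24429.60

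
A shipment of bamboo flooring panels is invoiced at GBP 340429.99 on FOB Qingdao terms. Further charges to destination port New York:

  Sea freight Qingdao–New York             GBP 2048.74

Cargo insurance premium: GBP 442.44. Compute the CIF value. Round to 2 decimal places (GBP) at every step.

CIF value: GBP 342921.17

CIF = FOB price + freight + insurance
CIF = 340429.99 + 2048.74 + 442.44 = 342921.17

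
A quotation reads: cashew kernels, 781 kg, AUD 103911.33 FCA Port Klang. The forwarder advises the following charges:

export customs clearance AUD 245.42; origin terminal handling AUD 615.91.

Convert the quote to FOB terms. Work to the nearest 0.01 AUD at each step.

Not relevant to the conversion: export clearance — on the seller under both FCA and FOB; already in the FCA price and stays in the FOB price.
From FCA to FOB, the seller additionally bears: origin terminal.
FOB price = 103911.33 + 615.91 = 104527.24

FOB price: AUD 104527.24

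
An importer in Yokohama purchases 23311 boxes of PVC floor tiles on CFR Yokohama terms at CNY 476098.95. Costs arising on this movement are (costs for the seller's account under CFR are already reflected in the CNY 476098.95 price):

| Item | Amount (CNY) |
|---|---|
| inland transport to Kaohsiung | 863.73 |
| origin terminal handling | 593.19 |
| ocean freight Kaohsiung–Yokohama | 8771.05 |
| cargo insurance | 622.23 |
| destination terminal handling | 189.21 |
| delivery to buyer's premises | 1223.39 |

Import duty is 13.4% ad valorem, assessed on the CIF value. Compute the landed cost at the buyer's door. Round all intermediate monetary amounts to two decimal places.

Total landed cost: CNY 542014.42

CFR: the seller pays costs through ocean freight to the destination port, but not insurance.
Already in the invoice (seller's account under CFR): inland to port, origin terminal, freight — exclude.
CIF value = CFR price + insurance = 476098.95 + 622.23 = 476721.18
Import duty = 476721.18 × 13.4% = 63880.64
Buyer bears: insurance 622.23 + destination terminal 189.21 + delivery 1223.39 + duty 63880.64 = 65915.47
Landed cost = invoice 476098.95 + 65915.47 = 542014.42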